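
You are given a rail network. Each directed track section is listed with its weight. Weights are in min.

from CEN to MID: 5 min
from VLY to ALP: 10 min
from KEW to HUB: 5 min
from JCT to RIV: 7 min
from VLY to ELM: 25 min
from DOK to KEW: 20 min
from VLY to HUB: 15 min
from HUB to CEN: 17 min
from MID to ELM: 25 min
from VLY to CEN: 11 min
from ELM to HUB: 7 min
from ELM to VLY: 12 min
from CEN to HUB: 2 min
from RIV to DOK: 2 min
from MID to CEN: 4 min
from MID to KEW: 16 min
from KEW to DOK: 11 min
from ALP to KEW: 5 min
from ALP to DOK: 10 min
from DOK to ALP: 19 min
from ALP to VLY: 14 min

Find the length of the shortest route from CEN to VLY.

Enumerating some paths:
CEN–MID–KEW–DOK–ALP–VLY: 5+16+11+19+14 = 65
CEN–MID–ELM–VLY: 5+25+12 = 42
Cheapest is CEN–MID–ELM–VLY at 42 min.

42 min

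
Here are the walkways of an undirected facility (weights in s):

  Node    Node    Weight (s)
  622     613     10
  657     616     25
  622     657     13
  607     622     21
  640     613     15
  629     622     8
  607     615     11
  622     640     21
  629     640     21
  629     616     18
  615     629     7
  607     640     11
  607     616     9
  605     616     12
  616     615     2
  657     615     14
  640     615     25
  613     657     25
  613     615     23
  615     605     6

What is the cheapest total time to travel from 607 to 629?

18 s

Compare a few routes:
607–615–629: 11+7 = 18
607–616–629: 9+18 = 27
Cheapest is 607–615–629 at 18 s.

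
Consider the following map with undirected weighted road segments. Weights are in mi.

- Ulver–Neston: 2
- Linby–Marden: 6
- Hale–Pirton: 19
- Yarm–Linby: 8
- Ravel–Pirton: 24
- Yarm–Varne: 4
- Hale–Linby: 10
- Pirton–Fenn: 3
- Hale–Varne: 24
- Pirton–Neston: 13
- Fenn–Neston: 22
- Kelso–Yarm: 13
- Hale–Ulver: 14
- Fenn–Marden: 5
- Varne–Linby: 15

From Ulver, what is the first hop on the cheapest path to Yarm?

Hale

Enumerating some paths:
Ulver → Neston → Pirton → Fenn → Marden → Linby → Yarm: 2+13+3+5+6+8 = 37
Ulver → Hale → Linby → Yarm: 14+10+8 = 32
Cheapest is Ulver → Hale → Linby → Yarm at 32 mi.
So from Ulver the first move is to Hale.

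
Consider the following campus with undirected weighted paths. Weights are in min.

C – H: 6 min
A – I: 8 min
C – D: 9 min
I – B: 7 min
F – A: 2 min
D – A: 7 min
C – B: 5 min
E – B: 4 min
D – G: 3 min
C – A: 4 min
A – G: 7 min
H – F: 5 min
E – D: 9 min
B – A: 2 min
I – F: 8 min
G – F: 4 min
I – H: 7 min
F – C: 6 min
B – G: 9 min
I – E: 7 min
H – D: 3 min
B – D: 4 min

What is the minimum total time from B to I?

Running Dijkstra from B:
B: 0
A: 2  (via B)
D: 4  (via B)
E: 4  (via B)
F: 4  (via A)
C: 5  (via B)
G: 7  (via D)
H: 7  (via D)
I: 7  (via B)
Shortest route: B–I = 7 min.

7 min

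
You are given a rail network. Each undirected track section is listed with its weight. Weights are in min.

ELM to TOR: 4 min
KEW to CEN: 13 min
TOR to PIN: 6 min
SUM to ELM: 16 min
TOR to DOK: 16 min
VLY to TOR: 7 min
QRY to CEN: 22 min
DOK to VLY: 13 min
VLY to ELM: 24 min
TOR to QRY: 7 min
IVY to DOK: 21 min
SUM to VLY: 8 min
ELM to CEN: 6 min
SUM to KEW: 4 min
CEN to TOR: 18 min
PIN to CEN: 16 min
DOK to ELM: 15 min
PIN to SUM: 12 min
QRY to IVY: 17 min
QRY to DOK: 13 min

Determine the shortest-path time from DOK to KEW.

Shortest distances from DOK:
DOK: 0
VLY: 13  (via DOK)
QRY: 13  (via DOK)
ELM: 15  (via DOK)
TOR: 16  (via DOK)
SUM: 21  (via VLY)
IVY: 21  (via DOK)
CEN: 21  (via ELM)
PIN: 22  (via TOR)
KEW: 25  (via SUM)
Shortest route: DOK → VLY → SUM → KEW = 25 min.

25 min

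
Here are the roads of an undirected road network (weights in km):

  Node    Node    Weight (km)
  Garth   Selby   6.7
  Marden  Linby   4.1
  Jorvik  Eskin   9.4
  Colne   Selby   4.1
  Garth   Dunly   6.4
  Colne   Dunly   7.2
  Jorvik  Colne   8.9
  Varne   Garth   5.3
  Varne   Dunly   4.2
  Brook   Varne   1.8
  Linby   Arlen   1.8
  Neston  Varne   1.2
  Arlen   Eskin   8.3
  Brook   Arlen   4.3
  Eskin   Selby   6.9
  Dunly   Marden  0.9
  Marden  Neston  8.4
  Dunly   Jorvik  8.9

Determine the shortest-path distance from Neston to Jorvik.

Enumerating some paths:
Neston–Varne–Dunly–Jorvik: 1.2+4.2+8.9 = 14.3
Neston–Marden–Dunly–Jorvik: 8.4+0.9+8.9 = 18.2
The minimum is 14.3 km via Neston–Varne–Dunly–Jorvik.

14.3 km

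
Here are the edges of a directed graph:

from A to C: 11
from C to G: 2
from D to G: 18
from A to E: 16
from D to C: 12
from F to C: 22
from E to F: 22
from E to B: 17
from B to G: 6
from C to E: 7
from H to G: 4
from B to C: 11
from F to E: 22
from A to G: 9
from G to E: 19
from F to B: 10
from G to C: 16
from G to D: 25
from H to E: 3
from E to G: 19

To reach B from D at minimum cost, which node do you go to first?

Compare a few routes:
D–C–G–E–B: 12+2+19+17 = 50
D–C–E–B: 12+7+17 = 36
The minimum is 36 via D–C–E–B.
So from D the first move is to C.

C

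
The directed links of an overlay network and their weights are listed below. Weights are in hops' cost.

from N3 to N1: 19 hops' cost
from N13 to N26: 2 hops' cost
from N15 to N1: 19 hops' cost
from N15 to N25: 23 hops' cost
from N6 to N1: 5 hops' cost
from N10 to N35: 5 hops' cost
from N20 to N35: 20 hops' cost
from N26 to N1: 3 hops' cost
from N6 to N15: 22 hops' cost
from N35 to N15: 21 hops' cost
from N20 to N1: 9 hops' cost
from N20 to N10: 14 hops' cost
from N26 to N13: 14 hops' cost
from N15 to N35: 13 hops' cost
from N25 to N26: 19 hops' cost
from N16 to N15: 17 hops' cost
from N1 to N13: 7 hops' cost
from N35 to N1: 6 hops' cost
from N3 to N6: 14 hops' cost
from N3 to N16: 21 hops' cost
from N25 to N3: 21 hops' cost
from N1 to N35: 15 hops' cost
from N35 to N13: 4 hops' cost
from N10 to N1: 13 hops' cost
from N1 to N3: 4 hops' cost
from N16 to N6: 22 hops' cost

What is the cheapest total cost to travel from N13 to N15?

41 hops' cost

Running Dijkstra from N13:
N13: 0
N26: 2  (via N13)
N1: 5  (via N26)
N3: 9  (via N1)
N35: 20  (via N1)
N6: 23  (via N3)
N16: 30  (via N3)
N15: 41  (via N35)
Shortest route: N13–N26–N1–N35–N15 = 41 hops' cost.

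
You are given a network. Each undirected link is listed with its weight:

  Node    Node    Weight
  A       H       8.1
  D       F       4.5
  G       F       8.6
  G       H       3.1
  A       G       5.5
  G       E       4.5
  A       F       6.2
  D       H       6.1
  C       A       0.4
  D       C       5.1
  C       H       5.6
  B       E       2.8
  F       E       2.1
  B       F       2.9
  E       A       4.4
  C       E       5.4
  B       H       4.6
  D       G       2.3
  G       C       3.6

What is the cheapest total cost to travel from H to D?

5.4

Enumerating some paths:
H - G - D: 3.1+2.3 = 5.4
H - D: 6.1 = 6.1
The minimum is 5.4 via H - G - D.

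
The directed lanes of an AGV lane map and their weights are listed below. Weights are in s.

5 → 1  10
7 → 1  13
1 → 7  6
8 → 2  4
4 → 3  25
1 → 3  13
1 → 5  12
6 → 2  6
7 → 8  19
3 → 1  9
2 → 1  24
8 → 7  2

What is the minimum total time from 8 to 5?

Shortest distances from 8:
8: 0
7: 2  (via 8)
2: 4  (via 8)
1: 15  (via 7)
5: 27  (via 1)
Shortest route: 8–7–1–5 = 27 s.

27 s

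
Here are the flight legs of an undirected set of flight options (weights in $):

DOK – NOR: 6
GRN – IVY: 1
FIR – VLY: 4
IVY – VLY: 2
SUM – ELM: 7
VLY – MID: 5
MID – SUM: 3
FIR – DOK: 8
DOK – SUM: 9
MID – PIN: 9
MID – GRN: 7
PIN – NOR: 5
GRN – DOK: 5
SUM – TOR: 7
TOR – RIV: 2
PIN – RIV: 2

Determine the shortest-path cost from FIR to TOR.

Settle nodes by increasing distance from FIR:
FIR: 0
VLY: 4  (via FIR)
IVY: 6  (via VLY)
GRN: 7  (via IVY)
DOK: 8  (via FIR)
MID: 9  (via VLY)
SUM: 12  (via MID)
NOR: 14  (via DOK)
PIN: 18  (via MID)
ELM: 19  (via SUM)
TOR: 19  (via SUM)
Shortest route: FIR–VLY–MID–SUM–TOR = $19.

$19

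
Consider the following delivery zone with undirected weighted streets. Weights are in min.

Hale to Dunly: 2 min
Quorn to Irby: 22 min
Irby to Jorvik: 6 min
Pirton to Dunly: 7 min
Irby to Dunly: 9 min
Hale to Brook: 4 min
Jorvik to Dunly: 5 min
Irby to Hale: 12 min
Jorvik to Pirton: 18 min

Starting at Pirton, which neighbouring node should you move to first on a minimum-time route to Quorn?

Compare a few routes:
Pirton–Dunly–Jorvik–Irby–Quorn: 7+5+6+22 = 40
Pirton–Dunly–Hale–Irby–Quorn: 7+2+12+22 = 43
Pirton–Jorvik–Irby–Quorn: 18+6+22 = 46
Pirton–Dunly–Irby–Quorn: 7+9+22 = 38
The minimum is 38 min via Pirton–Dunly–Irby–Quorn.
So from Pirton the first move is to Dunly.

Dunly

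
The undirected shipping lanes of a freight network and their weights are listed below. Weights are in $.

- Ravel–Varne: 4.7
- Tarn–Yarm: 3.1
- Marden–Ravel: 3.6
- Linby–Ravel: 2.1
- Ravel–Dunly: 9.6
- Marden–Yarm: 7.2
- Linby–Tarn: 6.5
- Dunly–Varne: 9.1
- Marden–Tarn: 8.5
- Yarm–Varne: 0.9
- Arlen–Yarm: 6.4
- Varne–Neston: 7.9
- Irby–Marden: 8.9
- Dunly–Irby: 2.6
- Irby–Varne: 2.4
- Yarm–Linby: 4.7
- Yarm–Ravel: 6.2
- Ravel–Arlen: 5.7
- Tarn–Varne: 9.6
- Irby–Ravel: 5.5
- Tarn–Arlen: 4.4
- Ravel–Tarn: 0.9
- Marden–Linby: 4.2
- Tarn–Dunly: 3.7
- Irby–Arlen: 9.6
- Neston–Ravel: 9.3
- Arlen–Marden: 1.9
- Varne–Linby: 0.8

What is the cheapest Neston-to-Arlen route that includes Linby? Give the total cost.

Best Neston to Linby: Neston–Varne–Linby costing 8.7
Shortest Linby→Arlen: Linby–Marden–Arlen = 6.1
Total via Linby: 8.7 + 6.1 = $14.8.

$14.8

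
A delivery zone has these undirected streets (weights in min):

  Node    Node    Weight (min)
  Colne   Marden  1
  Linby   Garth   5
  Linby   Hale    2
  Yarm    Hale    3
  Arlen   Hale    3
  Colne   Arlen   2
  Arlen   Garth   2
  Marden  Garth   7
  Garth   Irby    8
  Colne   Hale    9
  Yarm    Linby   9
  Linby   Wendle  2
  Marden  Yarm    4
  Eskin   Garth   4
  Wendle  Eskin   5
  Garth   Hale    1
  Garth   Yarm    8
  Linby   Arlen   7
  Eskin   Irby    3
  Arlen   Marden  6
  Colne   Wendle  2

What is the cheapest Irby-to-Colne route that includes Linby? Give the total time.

Best Irby to Linby: Irby → Eskin → Garth → Hale → Linby costing 10
Best Linby to Colne: Linby → Wendle → Colne costing 4
Total via Linby: 10 + 4 = 14 min.

14 min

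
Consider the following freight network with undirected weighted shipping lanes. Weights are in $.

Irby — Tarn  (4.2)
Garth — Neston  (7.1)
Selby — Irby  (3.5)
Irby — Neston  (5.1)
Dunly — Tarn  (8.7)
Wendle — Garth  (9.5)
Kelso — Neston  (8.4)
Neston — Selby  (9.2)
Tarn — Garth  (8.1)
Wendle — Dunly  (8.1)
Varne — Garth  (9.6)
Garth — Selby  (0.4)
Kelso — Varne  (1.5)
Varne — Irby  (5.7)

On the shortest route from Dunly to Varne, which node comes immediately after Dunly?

Candidate routes:
Dunly → Tarn → Garth → Selby → Irby → Varne: 8.7+8.1+0.4+3.5+5.7 = 26.4
Dunly → Tarn → Irby → Varne: 8.7+4.2+5.7 = 18.6
Dunly → Tarn → Irby → Selby → Garth → Varne: 8.7+4.2+3.5+0.4+9.6 = 26.4
Dunly → Tarn → Garth → Varne: 8.7+8.1+9.6 = 26.4
The minimum is $18.6 via Dunly → Tarn → Irby → Varne.
So from Dunly the first move is to Tarn.

Tarn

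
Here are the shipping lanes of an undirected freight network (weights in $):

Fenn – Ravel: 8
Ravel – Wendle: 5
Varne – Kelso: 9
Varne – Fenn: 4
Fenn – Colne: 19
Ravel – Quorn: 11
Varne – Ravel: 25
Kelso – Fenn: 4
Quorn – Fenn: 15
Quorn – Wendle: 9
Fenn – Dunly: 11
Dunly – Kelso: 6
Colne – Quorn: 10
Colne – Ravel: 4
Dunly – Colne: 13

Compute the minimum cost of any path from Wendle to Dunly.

$22

Candidate routes:
Wendle–Quorn–Colne–Dunly: 9+10+13 = 32
Wendle–Ravel–Fenn–Kelso–Dunly: 5+8+4+6 = 23
Wendle–Ravel–Colne–Dunly: 5+4+13 = 22
Wendle–Ravel–Fenn–Dunly: 5+8+11 = 24
Cheapest is Wendle–Ravel–Colne–Dunly at $22.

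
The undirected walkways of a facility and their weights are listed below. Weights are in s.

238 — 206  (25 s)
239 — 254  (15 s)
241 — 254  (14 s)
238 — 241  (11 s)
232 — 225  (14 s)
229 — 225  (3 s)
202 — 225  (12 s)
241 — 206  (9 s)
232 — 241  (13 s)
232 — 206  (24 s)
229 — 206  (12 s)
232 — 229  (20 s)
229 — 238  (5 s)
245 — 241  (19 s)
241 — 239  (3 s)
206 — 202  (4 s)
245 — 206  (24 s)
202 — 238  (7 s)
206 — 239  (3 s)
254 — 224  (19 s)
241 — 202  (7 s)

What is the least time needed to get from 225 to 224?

Running Dijkstra from 225:
225: 0
229: 3  (via 225)
238: 8  (via 229)
202: 12  (via 225)
232: 14  (via 225)
206: 15  (via 229)
239: 18  (via 206)
241: 19  (via 238)
254: 33  (via 239)
245: 38  (via 241)
224: 52  (via 254)
Shortest route: 225 → 229 → 206 → 239 → 254 → 224 = 52 s.

52 s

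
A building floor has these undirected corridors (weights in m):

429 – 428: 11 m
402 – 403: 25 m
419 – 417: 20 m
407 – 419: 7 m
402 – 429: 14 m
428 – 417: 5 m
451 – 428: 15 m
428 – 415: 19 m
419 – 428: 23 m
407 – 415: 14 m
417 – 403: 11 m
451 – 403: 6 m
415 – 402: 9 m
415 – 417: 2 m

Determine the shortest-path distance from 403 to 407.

Running Dijkstra from 403:
403: 0
451: 6  (via 403)
417: 11  (via 403)
415: 13  (via 417)
428: 16  (via 417)
402: 22  (via 415)
407: 27  (via 415)
Shortest route: 403 → 417 → 415 → 407 = 27 m.

27 m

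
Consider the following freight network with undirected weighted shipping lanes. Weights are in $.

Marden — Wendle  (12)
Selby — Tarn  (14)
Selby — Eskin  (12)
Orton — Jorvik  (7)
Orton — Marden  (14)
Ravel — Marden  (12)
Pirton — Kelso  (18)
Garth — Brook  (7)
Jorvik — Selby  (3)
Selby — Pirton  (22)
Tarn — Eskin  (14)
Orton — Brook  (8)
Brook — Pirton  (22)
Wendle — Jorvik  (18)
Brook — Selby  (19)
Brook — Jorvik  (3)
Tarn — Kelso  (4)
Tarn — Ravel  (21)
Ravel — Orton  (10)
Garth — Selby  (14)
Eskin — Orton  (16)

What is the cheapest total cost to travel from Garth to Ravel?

$25

Enumerating some paths:
Garth–Brook–Orton–Ravel: 7+8+10 = 25
Garth–Brook–Jorvik–Orton–Ravel: 7+3+7+10 = 27
The minimum is $25 via Garth–Brook–Orton–Ravel.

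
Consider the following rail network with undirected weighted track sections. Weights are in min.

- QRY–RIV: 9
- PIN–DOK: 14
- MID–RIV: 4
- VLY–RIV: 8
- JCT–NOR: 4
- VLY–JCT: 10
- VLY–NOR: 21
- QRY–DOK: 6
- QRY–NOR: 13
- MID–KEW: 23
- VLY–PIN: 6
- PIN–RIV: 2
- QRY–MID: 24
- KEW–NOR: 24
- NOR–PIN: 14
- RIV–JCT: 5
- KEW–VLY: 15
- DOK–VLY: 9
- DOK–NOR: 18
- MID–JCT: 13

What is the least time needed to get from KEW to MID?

23 min

Settle nodes by increasing distance from KEW:
KEW: 0
VLY: 15  (via KEW)
PIN: 21  (via VLY)
RIV: 23  (via VLY)
MID: 23  (via KEW)
Shortest route: KEW–MID = 23 min.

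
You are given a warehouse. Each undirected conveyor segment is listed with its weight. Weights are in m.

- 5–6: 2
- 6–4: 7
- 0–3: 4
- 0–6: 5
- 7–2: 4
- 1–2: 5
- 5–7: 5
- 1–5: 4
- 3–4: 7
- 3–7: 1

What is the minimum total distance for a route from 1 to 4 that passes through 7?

17 m

Best 1 to 7: 1–5–7 costing 9
Shortest 7→4: 7–3–4 = 8
Total via 7: 9 + 8 = 17 m.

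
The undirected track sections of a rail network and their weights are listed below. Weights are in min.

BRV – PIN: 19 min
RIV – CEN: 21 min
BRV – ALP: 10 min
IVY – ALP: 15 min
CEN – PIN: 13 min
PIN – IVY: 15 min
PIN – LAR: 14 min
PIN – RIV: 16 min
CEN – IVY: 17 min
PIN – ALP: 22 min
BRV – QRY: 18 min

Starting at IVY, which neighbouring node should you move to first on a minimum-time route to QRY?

ALP

Compare a few routes:
IVY - PIN - BRV - QRY: 15+19+18 = 52
IVY - CEN - PIN - BRV - QRY: 17+13+19+18 = 67
IVY - PIN - ALP - BRV - QRY: 15+22+10+18 = 65
IVY - ALP - BRV - QRY: 15+10+18 = 43
Cheapest is IVY - ALP - BRV - QRY at 43 min.
So from IVY the first move is to ALP.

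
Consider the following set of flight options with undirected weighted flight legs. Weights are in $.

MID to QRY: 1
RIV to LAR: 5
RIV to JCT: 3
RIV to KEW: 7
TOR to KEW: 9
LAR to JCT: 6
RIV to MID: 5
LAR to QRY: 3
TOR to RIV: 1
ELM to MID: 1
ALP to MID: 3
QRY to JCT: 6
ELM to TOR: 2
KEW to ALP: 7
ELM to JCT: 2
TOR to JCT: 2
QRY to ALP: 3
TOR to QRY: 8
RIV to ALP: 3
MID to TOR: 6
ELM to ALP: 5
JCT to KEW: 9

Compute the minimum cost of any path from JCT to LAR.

$6

Enumerating some paths:
JCT - ELM - MID - QRY - LAR: 2+1+1+3 = 7
JCT - LAR: 6 = 6
The minimum is $6 via JCT - LAR.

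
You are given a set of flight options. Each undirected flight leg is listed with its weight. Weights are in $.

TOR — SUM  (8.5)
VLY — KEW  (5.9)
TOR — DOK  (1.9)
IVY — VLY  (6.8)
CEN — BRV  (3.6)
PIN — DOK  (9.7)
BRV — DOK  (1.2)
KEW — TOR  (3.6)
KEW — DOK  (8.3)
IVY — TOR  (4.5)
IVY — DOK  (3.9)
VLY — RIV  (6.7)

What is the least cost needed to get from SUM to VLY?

$18

Shortest distances from SUM:
SUM: 0
TOR: 8.5  (via SUM)
DOK: 10.4  (via TOR)
BRV: 11.6  (via DOK)
KEW: 12.1  (via TOR)
IVY: 13  (via TOR)
CEN: 15.2  (via BRV)
VLY: 18  (via KEW)
Shortest route: SUM → TOR → KEW → VLY = $18.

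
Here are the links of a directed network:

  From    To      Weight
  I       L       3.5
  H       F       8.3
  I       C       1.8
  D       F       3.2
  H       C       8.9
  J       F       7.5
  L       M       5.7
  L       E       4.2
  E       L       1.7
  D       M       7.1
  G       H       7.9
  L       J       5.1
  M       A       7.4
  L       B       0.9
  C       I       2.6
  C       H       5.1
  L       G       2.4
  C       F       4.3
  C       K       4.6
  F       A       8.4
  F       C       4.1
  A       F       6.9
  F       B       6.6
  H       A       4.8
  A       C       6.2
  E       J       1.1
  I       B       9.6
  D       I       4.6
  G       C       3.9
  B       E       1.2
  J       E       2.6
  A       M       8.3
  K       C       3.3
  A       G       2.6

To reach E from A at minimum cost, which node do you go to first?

Enumerating some paths:
A - C - I - L - E: 6.2+2.6+3.5+4.2 = 16.5
A - C - I - L - B - E: 6.2+2.6+3.5+0.9+1.2 = 14.4
A - F - B - E: 6.9+6.6+1.2 = 14.7
A - G - C - I - L - B - E: 2.6+3.9+2.6+3.5+0.9+1.2 = 14.7
Cheapest is A - C - I - L - B - E at 14.4.
So from A the first move is to C.

C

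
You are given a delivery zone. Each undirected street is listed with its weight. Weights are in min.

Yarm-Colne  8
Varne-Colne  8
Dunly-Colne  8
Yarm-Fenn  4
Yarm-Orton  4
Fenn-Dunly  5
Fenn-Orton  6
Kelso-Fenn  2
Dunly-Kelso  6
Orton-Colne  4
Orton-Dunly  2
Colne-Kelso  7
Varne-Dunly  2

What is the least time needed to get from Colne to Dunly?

Compare a few routes:
Colne–Orton–Dunly: 4+2 = 6
Colne–Dunly: 8 = 8
Colne–Varne–Dunly: 8+2 = 10
Cheapest is Colne–Orton–Dunly at 6 min.

6 min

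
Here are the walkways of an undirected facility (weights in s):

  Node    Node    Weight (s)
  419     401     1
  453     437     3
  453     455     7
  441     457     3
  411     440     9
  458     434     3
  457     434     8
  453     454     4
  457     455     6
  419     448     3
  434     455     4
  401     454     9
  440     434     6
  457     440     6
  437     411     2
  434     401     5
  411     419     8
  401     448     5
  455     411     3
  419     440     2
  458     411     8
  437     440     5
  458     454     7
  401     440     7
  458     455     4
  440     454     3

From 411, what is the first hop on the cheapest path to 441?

455

Candidate routes:
411 → 437 → 440 → 457 → 441: 2+5+6+3 = 16
411 → 455 → 457 → 441: 3+6+3 = 12
The minimum is 12 s via 411 → 455 → 457 → 441.
So from 411 the first move is to 455.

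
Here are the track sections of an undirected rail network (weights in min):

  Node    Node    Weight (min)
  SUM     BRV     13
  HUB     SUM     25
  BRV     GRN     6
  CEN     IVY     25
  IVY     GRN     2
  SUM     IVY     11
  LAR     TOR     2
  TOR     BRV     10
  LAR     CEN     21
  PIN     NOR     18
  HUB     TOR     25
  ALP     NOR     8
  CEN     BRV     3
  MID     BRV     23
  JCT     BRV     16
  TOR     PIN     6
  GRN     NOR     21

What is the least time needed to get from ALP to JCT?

51 min

Settle nodes by increasing distance from ALP:
ALP: 0
NOR: 8  (via ALP)
PIN: 26  (via NOR)
GRN: 29  (via NOR)
IVY: 31  (via GRN)
TOR: 32  (via PIN)
LAR: 34  (via TOR)
BRV: 35  (via GRN)
CEN: 38  (via BRV)
SUM: 42  (via IVY)
JCT: 51  (via BRV)
Shortest route: ALP–NOR–GRN–BRV–JCT = 51 min.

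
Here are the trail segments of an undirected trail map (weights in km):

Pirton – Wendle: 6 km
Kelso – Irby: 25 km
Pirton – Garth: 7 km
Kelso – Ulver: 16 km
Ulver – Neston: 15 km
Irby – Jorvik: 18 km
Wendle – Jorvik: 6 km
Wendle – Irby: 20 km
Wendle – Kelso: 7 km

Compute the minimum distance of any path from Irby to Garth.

33 km

Enumerating some paths:
Irby - Wendle - Pirton - Garth: 20+6+7 = 33
Irby - Kelso - Wendle - Pirton - Garth: 25+7+6+7 = 45
Irby - Jorvik - Wendle - Pirton - Garth: 18+6+6+7 = 37
The minimum is 33 km via Irby - Wendle - Pirton - Garth.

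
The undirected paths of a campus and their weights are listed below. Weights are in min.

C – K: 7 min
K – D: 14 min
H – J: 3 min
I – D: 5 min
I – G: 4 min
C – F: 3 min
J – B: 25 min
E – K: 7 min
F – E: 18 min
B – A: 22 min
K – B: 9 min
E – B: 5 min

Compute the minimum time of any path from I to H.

Candidate routes:
I → D → K → B → J → H: 5+14+9+25+3 = 56
I → D → K → E → B → J → H: 5+14+7+5+25+3 = 59
I → D → K → C → F → E → B → J → H: 5+14+7+3+18+5+25+3 = 80
The minimum is 56 min via I → D → K → B → J → H.

56 min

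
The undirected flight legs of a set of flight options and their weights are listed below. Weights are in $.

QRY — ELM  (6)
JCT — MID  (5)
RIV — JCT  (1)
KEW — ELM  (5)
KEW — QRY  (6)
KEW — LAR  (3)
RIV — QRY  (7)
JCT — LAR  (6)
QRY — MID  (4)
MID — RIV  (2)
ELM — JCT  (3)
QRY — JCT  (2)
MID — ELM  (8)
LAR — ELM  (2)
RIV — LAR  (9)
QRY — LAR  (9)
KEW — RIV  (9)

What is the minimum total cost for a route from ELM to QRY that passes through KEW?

Shortest ELM→KEW: ELM–KEW = 5
Best KEW to QRY: KEW–QRY costing 6
Total via KEW: 5 + 6 = $11.

$11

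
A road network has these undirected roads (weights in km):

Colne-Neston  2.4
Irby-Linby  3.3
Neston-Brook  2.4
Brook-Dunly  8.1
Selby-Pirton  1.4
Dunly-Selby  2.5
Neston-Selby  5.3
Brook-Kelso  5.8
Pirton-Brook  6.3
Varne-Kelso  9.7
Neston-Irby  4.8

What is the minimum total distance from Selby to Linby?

13.4 km

Compare a few routes:
Selby → Neston → Irby → Linby: 5.3+4.8+3.3 = 13.4
Selby → Dunly → Brook → Neston → Irby → Linby: 2.5+8.1+2.4+4.8+3.3 = 21.1
Selby → Pirton → Brook → Neston → Irby → Linby: 1.4+6.3+2.4+4.8+3.3 = 18.2
The minimum is 13.4 km via Selby → Neston → Irby → Linby.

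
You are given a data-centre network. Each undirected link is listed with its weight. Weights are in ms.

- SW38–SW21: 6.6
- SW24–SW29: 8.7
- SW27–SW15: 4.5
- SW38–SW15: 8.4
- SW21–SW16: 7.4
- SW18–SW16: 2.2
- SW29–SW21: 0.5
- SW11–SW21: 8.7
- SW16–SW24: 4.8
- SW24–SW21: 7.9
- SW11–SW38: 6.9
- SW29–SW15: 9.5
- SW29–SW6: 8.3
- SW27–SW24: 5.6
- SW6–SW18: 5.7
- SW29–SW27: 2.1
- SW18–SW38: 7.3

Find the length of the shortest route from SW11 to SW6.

Running Dijkstra from SW11:
SW11: 0
SW38: 6.9  (via SW11)
SW21: 8.7  (via SW11)
SW29: 9.2  (via SW21)
SW27: 11.3  (via SW29)
SW18: 14.2  (via SW38)
SW15: 15.3  (via SW38)
SW16: 16.1  (via SW21)
SW24: 16.6  (via SW21)
SW6: 17.5  (via SW29)
Shortest route: SW11–SW21–SW29–SW6 = 17.5 ms.

17.5 ms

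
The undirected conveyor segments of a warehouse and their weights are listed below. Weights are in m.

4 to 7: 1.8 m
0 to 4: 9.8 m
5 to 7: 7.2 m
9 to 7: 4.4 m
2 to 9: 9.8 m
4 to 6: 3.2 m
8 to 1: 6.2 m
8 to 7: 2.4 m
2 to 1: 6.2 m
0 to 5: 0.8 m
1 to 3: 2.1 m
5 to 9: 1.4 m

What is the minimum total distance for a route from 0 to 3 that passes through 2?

Shortest 0→2: 0 → 5 → 9 → 2 = 12
Shortest 2→3: 2 → 1 → 3 = 8.3
Total via 2: 12 + 8.3 = 20.3 m.

20.3 m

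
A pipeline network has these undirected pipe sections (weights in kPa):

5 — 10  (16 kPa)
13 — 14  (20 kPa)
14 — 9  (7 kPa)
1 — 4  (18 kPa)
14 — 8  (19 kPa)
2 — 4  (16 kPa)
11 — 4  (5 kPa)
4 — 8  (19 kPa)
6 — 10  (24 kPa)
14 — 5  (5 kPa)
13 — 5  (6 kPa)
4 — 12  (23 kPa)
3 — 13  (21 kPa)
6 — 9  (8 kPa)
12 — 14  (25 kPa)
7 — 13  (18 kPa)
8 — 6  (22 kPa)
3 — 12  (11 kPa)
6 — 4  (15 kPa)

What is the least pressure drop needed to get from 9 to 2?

Enumerating some paths:
9–14–8–4–2: 7+19+19+16 = 61
9–14–12–4–2: 7+25+23+16 = 71
9–6–4–2: 8+15+16 = 39
9–6–8–4–2: 8+22+19+16 = 65
Cheapest is 9–6–4–2 at 39 kPa.

39 kPa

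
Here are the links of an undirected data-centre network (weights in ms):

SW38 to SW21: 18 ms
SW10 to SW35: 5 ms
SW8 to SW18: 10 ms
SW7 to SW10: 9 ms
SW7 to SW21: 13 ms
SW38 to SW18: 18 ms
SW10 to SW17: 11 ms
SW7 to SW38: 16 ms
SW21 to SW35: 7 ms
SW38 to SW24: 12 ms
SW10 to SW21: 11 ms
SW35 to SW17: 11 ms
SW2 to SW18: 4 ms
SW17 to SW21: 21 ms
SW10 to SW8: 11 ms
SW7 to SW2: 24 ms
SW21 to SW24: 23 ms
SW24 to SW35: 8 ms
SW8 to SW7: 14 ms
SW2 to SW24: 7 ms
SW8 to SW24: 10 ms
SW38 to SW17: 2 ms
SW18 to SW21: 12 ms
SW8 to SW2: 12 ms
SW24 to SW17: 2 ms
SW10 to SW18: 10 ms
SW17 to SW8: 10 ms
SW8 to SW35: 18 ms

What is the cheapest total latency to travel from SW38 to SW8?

Enumerating some paths:
SW38 → SW17 → SW24 → SW8: 2+2+10 = 14
SW38 → SW17 → SW8: 2+10 = 12
SW38 → SW24 → SW8: 12+10 = 22
The minimum is 12 ms via SW38 → SW17 → SW8.

12 ms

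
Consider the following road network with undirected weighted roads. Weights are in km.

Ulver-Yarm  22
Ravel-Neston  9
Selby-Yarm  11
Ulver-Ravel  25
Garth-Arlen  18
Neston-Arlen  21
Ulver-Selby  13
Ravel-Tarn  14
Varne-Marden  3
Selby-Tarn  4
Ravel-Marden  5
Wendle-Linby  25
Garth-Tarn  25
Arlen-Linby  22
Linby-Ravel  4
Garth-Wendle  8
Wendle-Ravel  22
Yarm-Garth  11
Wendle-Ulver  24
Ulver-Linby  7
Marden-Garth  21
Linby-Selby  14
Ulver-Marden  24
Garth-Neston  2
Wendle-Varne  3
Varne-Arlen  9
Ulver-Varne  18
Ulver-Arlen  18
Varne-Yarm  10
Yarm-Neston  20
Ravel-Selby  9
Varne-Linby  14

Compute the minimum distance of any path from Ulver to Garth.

Compare a few routes:
Ulver → Linby → Ravel → Neston → Garth: 7+4+9+2 = 22
Ulver → Varne → Wendle → Garth: 18+3+8 = 29
Ulver → Linby → Ravel → Marden → Varne → Wendle → Garth: 7+4+5+3+3+8 = 30
Cheapest is Ulver → Linby → Ravel → Neston → Garth at 22 km.

22 km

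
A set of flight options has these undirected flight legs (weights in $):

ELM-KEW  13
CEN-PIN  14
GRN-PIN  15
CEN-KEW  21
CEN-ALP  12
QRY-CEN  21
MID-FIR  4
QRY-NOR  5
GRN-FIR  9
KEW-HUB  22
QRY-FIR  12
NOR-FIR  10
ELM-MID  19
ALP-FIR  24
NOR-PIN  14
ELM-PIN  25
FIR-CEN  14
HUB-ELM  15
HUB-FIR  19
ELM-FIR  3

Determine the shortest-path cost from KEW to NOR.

$26

Compare a few routes:
KEW–ELM–FIR–NOR: 13+3+10 = 26
KEW–ELM–FIR–QRY–NOR: 13+3+12+5 = 33
Cheapest is KEW–ELM–FIR–NOR at $26.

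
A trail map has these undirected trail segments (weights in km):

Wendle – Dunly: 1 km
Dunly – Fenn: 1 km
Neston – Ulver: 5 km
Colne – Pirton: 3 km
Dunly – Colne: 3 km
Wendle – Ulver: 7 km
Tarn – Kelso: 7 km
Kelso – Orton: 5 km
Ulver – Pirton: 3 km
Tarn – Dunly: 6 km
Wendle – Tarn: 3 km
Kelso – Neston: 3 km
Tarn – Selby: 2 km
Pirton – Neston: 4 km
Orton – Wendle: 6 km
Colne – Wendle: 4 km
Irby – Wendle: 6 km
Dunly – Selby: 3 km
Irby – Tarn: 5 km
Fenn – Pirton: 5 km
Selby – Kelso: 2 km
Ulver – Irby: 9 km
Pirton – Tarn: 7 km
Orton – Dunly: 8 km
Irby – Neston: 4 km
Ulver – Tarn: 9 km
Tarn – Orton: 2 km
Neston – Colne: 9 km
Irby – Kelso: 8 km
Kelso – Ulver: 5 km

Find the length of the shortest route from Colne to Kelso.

8 km

Compare a few routes:
Colne → Wendle → Dunly → Selby → Kelso: 4+1+3+2 = 10
Colne → Dunly → Selby → Kelso: 3+3+2 = 8
Colne → Wendle → Tarn → Selby → Kelso: 4+3+2+2 = 11
Colne → Pirton → Neston → Kelso: 3+4+3 = 10
The minimum is 8 km via Colne → Dunly → Selby → Kelso.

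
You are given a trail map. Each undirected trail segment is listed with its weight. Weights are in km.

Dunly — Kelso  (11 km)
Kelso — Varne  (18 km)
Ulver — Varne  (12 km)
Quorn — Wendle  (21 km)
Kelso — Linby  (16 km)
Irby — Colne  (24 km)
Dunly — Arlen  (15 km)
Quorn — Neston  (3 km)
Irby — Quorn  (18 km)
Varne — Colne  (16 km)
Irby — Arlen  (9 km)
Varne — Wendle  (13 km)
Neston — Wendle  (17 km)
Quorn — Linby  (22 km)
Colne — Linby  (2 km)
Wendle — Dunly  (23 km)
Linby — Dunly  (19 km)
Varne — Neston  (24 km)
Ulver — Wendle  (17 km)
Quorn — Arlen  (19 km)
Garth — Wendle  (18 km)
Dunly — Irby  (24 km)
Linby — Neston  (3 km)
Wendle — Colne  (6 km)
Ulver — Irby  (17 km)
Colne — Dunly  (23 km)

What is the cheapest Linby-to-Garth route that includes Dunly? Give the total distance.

60 km

Best Linby to Dunly: Linby–Dunly costing 19
Best Dunly to Garth: Dunly–Wendle–Garth costing 41
Total via Dunly: 19 + 41 = 60 km.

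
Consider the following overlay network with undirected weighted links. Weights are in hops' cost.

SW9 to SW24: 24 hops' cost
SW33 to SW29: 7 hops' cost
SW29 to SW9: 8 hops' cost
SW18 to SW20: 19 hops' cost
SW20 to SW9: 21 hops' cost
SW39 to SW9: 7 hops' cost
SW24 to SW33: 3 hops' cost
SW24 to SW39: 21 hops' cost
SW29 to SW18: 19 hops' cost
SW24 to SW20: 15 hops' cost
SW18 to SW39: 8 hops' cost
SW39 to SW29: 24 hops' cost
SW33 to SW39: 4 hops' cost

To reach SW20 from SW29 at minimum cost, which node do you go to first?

SW33

Candidate routes:
SW29 → SW33 → SW24 → SW20: 7+3+15 = 25
SW29 → SW33 → SW39 → SW18 → SW20: 7+4+8+19 = 38
SW29 → SW9 → SW20: 8+21 = 29
SW29 → SW9 → SW39 → SW33 → SW24 → SW20: 8+7+4+3+15 = 37
Cheapest is SW29 → SW33 → SW24 → SW20 at 25 hops' cost.
So from SW29 the first move is to SW33.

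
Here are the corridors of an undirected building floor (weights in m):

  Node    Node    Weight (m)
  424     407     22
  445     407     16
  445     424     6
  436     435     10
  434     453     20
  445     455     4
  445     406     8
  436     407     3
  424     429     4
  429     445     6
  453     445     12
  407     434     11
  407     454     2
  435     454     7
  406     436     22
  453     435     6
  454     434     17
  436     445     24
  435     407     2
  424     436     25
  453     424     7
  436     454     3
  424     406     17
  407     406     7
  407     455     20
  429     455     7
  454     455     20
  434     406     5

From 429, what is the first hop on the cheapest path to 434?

445

Enumerating some paths:
429–424–445–406–434: 4+6+8+5 = 23
429–445–406–434: 6+8+5 = 19
The minimum is 19 m via 429–445–406–434.
So from 429 the first move is to 445.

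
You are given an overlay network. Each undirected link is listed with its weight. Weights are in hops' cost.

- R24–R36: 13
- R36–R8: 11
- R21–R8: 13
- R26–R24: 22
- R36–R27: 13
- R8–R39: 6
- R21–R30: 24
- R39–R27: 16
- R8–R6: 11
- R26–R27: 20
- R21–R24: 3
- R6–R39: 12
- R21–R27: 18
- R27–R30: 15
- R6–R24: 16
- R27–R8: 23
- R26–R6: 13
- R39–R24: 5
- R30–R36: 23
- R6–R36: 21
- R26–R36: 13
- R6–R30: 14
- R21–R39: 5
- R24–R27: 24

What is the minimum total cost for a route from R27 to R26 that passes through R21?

Shortest R27→R21: R27 → R21 = 18
Best R21 to R26: R21 → R24 → R26 costing 25
Total via R21: 18 + 25 = 43 hops' cost.

43 hops' cost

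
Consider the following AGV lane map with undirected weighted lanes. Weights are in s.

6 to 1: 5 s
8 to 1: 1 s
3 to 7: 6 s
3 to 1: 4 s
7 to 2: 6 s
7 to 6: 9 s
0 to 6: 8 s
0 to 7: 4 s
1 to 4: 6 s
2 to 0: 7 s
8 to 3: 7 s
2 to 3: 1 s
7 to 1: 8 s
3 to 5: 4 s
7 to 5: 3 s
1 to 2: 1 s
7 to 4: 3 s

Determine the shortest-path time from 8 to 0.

Settle nodes by increasing distance from 8:
8: 0
1: 1  (via 8)
2: 2  (via 1)
3: 3  (via 2)
6: 6  (via 1)
4: 7  (via 1)
5: 7  (via 3)
7: 8  (via 2)
0: 9  (via 2)
Shortest route: 8–1–2–0 = 9 s.

9 s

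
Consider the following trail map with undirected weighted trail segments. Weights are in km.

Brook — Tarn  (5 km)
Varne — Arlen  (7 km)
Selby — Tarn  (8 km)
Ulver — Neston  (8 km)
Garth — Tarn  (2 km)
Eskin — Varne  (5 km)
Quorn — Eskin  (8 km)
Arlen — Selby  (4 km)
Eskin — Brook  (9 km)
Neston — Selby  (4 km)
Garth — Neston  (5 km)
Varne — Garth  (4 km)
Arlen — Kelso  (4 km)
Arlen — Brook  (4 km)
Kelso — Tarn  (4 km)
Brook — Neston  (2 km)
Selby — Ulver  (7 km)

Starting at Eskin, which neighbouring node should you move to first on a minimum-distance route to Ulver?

Compare a few routes:
Eskin - Varne - Garth - Neston - Ulver: 5+4+5+8 = 22
Eskin - Brook - Neston - Ulver: 9+2+8 = 19
Cheapest is Eskin - Brook - Neston - Ulver at 19 km.
So from Eskin the first move is to Brook.

Brook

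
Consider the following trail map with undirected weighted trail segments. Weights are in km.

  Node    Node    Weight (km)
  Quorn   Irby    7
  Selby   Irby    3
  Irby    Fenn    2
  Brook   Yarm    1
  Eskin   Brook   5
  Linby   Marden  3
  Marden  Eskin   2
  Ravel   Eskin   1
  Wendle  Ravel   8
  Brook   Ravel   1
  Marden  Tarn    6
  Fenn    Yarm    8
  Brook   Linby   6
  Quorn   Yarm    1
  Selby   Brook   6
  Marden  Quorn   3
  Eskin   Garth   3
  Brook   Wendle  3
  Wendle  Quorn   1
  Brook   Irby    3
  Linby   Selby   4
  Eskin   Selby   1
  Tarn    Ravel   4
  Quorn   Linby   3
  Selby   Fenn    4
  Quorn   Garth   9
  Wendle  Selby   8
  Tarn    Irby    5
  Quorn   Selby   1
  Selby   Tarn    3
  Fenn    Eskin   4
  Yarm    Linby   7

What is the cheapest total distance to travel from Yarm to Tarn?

Enumerating some paths:
Yarm → Quorn → Selby → Tarn: 1+1+3 = 5
Yarm → Brook → Ravel → Tarn: 1+1+4 = 6
The minimum is 5 km via Yarm → Quorn → Selby → Tarn.

5 km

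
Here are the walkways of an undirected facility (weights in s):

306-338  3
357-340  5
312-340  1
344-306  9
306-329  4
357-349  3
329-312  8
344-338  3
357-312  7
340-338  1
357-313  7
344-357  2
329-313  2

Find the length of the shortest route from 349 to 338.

8 s

Compare a few routes:
349 - 357 - 344 - 338: 3+2+3 = 8
349 - 357 - 312 - 340 - 338: 3+7+1+1 = 12
349 - 357 - 344 - 306 - 338: 3+2+9+3 = 17
349 - 357 - 340 - 338: 3+5+1 = 9
Cheapest is 349 - 357 - 344 - 338 at 8 s.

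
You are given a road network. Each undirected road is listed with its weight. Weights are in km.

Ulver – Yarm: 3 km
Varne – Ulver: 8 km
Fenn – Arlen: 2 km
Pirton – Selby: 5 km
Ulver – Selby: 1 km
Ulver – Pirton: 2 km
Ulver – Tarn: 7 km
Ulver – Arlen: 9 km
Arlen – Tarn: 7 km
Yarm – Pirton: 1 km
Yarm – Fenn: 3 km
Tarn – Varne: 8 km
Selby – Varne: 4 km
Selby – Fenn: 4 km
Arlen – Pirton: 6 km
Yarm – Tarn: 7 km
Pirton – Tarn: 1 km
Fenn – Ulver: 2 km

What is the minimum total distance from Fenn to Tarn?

Enumerating some paths:
Fenn - Ulver - Selby - Pirton - Tarn: 2+1+5+1 = 9
Fenn - Ulver - Yarm - Pirton - Tarn: 2+3+1+1 = 7
Fenn - Ulver - Pirton - Tarn: 2+2+1 = 5
Fenn - Selby - Ulver - Pirton - Tarn: 4+1+2+1 = 8
The minimum is 5 km via Fenn - Ulver - Pirton - Tarn.

5 km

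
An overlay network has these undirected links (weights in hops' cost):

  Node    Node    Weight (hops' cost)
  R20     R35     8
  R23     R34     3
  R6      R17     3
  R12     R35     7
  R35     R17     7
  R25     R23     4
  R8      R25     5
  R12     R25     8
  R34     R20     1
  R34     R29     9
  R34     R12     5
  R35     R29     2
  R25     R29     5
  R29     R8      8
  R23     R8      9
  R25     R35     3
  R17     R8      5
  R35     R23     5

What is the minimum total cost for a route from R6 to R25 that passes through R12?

25 hops' cost

Shortest R6→R12: R6 → R17 → R35 → R12 = 17
Best R12 to R25: R12 → R25 costing 8
Total via R12: 17 + 8 = 25 hops' cost.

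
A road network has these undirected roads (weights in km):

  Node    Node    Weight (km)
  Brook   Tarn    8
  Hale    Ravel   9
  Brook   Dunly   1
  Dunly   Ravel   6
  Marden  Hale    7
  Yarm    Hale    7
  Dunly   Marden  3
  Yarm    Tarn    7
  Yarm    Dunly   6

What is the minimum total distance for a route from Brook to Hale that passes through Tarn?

22 km

Best Brook to Tarn: Brook → Tarn costing 8
Best Tarn to Hale: Tarn → Yarm → Hale costing 14
Total via Tarn: 8 + 14 = 22 km.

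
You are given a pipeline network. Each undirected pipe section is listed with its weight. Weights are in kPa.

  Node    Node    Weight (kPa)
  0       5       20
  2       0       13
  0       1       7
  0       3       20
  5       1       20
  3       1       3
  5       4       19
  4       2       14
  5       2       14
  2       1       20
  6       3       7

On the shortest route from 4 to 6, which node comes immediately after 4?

Compare a few routes:
4 → 5 → 0 → 1 → 3 → 6: 19+20+7+3+7 = 56
4 → 5 → 1 → 3 → 6: 19+20+3+7 = 49
4 → 2 → 0 → 3 → 6: 14+13+20+7 = 54
4 → 2 → 1 → 3 → 6: 14+20+3+7 = 44
Cheapest is 4 → 2 → 1 → 3 → 6 at 44 kPa.
So from 4 the first move is to 2.

2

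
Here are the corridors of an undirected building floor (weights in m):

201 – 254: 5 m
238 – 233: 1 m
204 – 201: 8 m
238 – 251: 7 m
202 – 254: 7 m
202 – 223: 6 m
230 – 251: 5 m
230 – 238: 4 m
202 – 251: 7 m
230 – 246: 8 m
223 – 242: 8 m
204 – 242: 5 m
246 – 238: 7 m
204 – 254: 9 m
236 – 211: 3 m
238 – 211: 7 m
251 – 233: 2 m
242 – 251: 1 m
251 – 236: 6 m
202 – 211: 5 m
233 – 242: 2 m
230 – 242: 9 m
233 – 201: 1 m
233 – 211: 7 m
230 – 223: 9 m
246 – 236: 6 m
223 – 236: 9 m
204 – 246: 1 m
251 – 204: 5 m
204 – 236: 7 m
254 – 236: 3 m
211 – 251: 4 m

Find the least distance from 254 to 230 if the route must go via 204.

18 m

Shortest 254→204: 254 → 204 = 9
Shortest 204→230: 204 → 246 → 230 = 9
Total via 204: 9 + 9 = 18 m.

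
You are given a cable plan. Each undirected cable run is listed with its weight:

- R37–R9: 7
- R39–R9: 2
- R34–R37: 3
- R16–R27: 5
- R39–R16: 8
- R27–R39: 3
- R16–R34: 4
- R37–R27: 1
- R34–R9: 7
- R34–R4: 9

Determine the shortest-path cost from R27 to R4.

Enumerating some paths:
R27 - R37 - R34 - R4: 1+3+9 = 13
R27 - R39 - R9 - R34 - R4: 3+2+7+9 = 21
R27 - R16 - R34 - R4: 5+4+9 = 18
The minimum is 13 via R27 - R37 - R34 - R4.

13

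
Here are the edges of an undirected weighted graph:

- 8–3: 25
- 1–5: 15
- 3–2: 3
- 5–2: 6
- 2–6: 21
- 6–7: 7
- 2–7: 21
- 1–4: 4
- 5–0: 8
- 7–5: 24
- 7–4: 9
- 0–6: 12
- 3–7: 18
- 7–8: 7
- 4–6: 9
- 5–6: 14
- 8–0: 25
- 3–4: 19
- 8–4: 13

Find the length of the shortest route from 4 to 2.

22

Enumerating some paths:
4 - 6 - 5 - 2: 9+14+6 = 29
4 - 1 - 5 - 2: 4+15+6 = 25
4 - 6 - 2: 9+21 = 30
4 - 3 - 2: 19+3 = 22
Cheapest is 4 - 3 - 2 at 22.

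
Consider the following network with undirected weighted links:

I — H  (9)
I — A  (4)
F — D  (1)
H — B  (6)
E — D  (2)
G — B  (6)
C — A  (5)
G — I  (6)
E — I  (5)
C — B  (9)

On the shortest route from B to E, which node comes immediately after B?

Enumerating some paths:
B - G - I - E: 6+6+5 = 17
B - H - I - E: 6+9+5 = 20
Cheapest is B - G - I - E at 17.
So from B the first move is to G.

G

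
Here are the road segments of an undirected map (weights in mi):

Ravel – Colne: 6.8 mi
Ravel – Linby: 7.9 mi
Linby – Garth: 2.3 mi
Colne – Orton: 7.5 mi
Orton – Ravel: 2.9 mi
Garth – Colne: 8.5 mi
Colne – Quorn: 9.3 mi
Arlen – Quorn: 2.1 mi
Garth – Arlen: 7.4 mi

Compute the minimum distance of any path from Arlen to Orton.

Shortest distances from Arlen:
Arlen: 0
Quorn: 2.1  (via Arlen)
Garth: 7.4  (via Arlen)
Linby: 9.7  (via Garth)
Colne: 11.4  (via Quorn)
Ravel: 17.6  (via Linby)
Orton: 18.9  (via Colne)
Shortest route: Arlen–Quorn–Colne–Orton = 18.9 mi.

18.9 mi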